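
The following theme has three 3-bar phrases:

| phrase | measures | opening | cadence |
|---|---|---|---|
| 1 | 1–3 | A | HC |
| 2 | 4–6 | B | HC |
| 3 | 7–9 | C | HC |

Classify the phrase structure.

phrase group

The final phrase closes with a half cadence, which is not stronger than the preceding half cadence; the 3 phrases lack an overall antecedent–consequent design and so form a phrase group.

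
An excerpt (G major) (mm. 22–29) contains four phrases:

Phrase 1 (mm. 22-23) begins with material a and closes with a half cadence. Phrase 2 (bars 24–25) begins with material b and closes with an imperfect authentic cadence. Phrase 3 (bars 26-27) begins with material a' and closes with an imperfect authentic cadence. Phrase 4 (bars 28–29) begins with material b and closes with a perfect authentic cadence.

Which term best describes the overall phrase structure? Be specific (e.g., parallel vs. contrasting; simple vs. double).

Four phrases in two halves: the first half (bars 22–25) ends with an imperfect authentic cadence, the second (bars 26-29) with a perfect authentic cadence — a large antecedent–consequent pair, i.e. a double period.
Phrase 3 begins with the same material as phrase 1, making it parallel.

parallel double period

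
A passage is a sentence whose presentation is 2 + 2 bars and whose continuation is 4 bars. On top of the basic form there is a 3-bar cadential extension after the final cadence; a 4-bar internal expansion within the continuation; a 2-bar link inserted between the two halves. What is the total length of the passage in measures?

Basic sentence: 2 + 2 + 4 = 8 bars.
8 (basic form) + 3 (cadential extension) + 4 (internal expansion) + 2 (link) = 17.

17 measures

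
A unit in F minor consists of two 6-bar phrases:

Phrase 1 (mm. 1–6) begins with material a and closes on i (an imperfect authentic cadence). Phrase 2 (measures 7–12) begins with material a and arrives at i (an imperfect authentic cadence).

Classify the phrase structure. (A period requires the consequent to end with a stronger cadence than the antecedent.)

repeated phrase

Both phrases have the same opening (a) and the same cadence (imperfect authentic cadence): the second is a restatement, not a consequent, so this is a repeated phrase rather than a period.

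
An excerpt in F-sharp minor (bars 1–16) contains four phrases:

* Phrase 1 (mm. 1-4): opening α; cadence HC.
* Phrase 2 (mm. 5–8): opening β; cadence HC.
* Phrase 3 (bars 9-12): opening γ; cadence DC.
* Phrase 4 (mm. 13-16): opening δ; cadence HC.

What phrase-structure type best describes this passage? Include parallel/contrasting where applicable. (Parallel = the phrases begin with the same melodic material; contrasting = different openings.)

Phrase 4 ends with a half cadence, no stronger than phrase 2's half cadence, so the four phrases do not form a double period; nor do phrases 3–4 duplicate 1–2, so it is not a repeated period. With no phrase reaching a conclusive cadence, the passage is a phrase group.

phrase group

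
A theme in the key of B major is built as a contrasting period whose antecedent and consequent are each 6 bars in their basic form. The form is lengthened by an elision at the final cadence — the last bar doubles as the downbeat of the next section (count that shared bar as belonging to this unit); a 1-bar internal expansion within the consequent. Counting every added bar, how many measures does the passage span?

13 measures

Basic contrasting period: 6 + 6 = 12 bars.
12 (basic form) + 1 (internal expansion) = 13.
The elision shares a bar with the next section but does not change this unit's count.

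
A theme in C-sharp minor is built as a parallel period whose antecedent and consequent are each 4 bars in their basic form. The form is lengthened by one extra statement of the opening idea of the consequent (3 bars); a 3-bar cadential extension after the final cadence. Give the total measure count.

Basic parallel period: 4 + 4 = 8 bars.
8 (basic form) + 3 (extra statement) + 3 (cadential extension) = 14.

14 measures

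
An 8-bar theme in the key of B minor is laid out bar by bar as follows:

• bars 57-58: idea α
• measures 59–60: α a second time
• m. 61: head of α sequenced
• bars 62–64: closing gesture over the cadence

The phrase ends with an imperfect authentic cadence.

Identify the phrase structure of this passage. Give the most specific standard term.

sentence

Basic idea (bars 57-58) + its repetition (mm. 59–60) form the presentation; fragmentation and cadence (measures 61–64) form the continuation — the 8-bar whole is a sentence.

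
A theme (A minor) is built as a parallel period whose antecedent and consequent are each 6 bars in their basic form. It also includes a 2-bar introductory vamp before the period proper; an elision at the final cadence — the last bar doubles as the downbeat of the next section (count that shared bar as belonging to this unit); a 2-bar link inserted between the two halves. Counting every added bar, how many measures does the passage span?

16 measures

Basic parallel period: 6 + 6 = 12 bars.
12 (basic form) + 2 (introduction) + 2 (link) = 16.
The elision shares a bar with the next section but does not change this unit's count.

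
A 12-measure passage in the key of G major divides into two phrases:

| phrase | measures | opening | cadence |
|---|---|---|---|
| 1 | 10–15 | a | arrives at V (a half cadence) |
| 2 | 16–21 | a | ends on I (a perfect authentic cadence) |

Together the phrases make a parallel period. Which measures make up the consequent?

measures 16–21

The phrase ending with the weaker cadence (half cadence) is the antecedent; the one ending more conclusively (perfect authentic cadence) is the consequent. The consequent is measures 16–21.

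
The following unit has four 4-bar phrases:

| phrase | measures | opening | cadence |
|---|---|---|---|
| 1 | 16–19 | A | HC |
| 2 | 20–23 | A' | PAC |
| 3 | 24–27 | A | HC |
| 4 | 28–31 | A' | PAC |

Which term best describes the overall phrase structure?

repeated period

The cadence pattern HC–PAC–HC–PAC is weak–strong twice, and phrases 3–4 restate phrases 1–2: a period heard twice, not a double period (which would end weakly at phrase 2).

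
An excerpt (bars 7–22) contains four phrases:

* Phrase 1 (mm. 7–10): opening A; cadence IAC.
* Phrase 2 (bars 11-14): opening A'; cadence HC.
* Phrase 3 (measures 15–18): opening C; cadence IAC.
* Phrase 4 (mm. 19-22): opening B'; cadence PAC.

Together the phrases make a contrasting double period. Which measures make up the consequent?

In a double period the first pair of phrases (ending half cadence) is the large antecedent and the second pair (ending perfect authentic cadence) is the large consequent; the consequent is measures 15–22.

measures 15–22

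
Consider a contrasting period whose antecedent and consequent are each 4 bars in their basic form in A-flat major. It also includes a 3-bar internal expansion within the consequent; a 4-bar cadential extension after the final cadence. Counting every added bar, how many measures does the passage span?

Basic contrasting period: 4 + 4 = 8 bars.
8 (basic form) + 3 (internal expansion) + 4 (cadential extension) = 15.

15 measures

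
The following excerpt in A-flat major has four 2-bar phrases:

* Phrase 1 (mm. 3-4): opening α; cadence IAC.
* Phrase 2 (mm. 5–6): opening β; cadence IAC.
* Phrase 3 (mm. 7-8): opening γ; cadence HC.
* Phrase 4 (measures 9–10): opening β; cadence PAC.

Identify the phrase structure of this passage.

contrasting double period

Four phrases in two halves: the first half (mm. 3–6) ends with an imperfect authentic cadence, the second (mm. 7–10) with a perfect authentic cadence — a large antecedent–consequent pair, i.e. a double period.
Phrase 3 begins with different material from phrase 1, making it contrasting.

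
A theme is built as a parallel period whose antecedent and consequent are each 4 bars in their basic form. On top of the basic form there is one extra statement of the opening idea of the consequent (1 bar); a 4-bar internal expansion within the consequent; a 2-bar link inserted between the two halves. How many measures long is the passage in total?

15 measures

Basic parallel period: 4 + 4 = 8 bars.
8 (basic form) + 1 (extra statement) + 4 (internal expansion) + 2 (link) = 15.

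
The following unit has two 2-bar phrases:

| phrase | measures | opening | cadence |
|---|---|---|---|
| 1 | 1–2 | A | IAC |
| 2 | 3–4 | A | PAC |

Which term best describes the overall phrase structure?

parallel period

Phrase 1 ends with an imperfect authentic cadence (weaker) and phrase 2 with a perfect authentic cadence (stronger): antecedent + consequent = a period.
The two phrases open with the same material (A / A), so the period is parallel.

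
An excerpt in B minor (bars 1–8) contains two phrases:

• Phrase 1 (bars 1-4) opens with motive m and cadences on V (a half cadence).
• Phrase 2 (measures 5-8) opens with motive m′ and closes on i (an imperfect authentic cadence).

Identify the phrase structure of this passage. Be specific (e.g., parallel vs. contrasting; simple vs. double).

Phrase 1 ends with a half cadence (weaker) and phrase 2 with an imperfect authentic cadence (stronger): antecedent + consequent = a period.
The two phrases open with the same material (m / m′), so the period is parallel.

parallel period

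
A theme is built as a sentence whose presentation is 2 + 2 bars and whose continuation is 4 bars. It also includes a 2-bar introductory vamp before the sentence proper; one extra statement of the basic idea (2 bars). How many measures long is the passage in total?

12 measures

Basic sentence: 2 + 2 + 4 = 8 bars.
8 (basic form) + 2 (introduction) + 2 (extra statement) = 12.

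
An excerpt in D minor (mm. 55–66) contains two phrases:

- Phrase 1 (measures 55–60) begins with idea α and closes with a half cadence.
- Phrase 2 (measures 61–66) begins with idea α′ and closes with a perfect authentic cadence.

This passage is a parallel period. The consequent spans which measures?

measures 61–66

The antecedent is the phrase ending with the weaker cadence (half cadence, phrase 1) and the consequent the one ending more conclusively (perfect authentic cadence, phrase 2); the consequent is measures 61-66.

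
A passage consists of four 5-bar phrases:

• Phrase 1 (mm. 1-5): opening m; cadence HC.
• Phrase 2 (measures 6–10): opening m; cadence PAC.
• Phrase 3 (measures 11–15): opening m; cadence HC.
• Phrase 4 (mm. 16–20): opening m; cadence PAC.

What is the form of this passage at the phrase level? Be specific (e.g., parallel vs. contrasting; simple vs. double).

repeated period

The cadence pattern HC–PAC–HC–PAC is weak–strong twice, and phrases 3–4 restate phrases 1–2: a period heard twice, not a double period (which would end weakly at phrase 2).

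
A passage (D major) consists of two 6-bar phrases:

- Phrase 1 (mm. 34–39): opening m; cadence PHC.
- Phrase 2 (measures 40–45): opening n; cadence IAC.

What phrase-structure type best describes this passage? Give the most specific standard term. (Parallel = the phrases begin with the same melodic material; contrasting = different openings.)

Phrase 1 ends with a Phrygian half cadence (weaker) and phrase 2 with an imperfect authentic cadence (stronger): antecedent + consequent = a period.
The two phrases open with different material (m / n), so the period is contrasting.

contrasting period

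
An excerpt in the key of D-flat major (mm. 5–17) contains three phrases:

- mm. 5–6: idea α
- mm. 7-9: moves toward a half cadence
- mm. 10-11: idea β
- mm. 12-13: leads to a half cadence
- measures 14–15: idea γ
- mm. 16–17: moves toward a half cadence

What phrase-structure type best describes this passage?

phrase group

The final phrase closes with a half cadence, which is not stronger than the preceding half cadence; the 3 phrases lack an overall antecedent–consequent design and so form a phrase group.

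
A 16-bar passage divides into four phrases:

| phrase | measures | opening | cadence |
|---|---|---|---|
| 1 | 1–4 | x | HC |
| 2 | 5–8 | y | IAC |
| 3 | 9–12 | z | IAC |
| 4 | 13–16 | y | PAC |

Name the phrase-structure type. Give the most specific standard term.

Four phrases in two halves: the first half (bars 1-8) ends with an imperfect authentic cadence, the second (mm. 9–16) with a perfect authentic cadence — a large antecedent–consequent pair, i.e. a double period.
Phrase 3 begins with different material from phrase 1, making it contrasting.

contrasting double period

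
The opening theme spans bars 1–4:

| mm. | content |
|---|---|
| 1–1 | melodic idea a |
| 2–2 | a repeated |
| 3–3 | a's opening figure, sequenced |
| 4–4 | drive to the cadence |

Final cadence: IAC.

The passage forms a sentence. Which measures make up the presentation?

measures 1–2

The presentation of a sentence is the basic idea (measure 1) plus its repetition (measure 2); the presentation is therefore mm. 1-2.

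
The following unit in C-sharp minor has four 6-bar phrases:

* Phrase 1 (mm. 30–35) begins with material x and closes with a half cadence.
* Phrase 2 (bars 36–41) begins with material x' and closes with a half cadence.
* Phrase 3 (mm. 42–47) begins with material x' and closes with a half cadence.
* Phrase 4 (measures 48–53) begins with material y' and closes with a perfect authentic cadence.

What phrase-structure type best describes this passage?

parallel double period

Four phrases in two halves: the first half (measures 30-41) ends with a half cadence, the second (mm. 42–53) with a perfect authentic cadence — a large antecedent–consequent pair, i.e. a double period.
Phrase 3 begins with the same material as phrase 1, making it parallel.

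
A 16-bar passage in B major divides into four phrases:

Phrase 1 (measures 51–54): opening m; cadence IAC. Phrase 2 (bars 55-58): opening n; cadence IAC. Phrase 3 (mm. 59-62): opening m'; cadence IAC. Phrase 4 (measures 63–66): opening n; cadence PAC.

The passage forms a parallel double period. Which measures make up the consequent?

measures 59–66

In a double period the first pair of phrases (ending imperfect authentic cadence) is the large antecedent and the second pair (ending perfect authentic cadence) is the large consequent; the consequent is measures 59–66.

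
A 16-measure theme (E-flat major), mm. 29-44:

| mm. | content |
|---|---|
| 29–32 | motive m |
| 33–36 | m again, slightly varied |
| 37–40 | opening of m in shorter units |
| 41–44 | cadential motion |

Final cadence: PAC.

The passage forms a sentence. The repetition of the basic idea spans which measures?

measures 33–36

The presentation of a sentence is the basic idea (mm. 29–32) plus its repetition (bars 33–36); the repetition of the basic idea is therefore mm. 33–36.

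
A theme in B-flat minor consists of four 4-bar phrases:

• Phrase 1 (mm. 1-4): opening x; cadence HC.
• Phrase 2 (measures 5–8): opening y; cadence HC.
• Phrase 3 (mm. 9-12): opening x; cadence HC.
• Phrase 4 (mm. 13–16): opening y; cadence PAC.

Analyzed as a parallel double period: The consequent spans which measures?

In a double period the four phrases pair into a large antecedent (phrases 1–2, ending half cadence) and a large consequent (phrases 3–4, ending perfect authentic cadence). The consequent spans mm. 9–16.

measures 9–16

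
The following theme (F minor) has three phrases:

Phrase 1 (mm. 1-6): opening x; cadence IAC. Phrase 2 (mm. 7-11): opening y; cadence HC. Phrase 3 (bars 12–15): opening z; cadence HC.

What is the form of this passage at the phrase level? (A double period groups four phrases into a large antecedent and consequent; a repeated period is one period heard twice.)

phrase group

The final phrase closes with a half cadence, which is not stronger than the preceding half cadence; the 3 phrases lack an overall antecedent–consequent design and so form a phrase group.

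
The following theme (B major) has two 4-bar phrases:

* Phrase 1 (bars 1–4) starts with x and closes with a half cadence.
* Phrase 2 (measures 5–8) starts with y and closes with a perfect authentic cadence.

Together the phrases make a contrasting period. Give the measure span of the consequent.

The phrase ending with the weaker cadence (half cadence) is the antecedent; the one ending more conclusively (perfect authentic cadence) is the consequent. The consequent is measures 5–8.

measures 5–8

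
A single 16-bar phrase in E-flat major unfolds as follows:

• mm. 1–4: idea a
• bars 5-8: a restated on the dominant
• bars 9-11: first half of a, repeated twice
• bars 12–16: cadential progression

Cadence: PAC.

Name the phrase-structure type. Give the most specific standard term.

sentence

Basic idea (mm. 1–4) + its repetition (measures 5–8) form the presentation; fragmentation and cadence (measures 9-16) form the continuation — the 16-bar whole is a sentence.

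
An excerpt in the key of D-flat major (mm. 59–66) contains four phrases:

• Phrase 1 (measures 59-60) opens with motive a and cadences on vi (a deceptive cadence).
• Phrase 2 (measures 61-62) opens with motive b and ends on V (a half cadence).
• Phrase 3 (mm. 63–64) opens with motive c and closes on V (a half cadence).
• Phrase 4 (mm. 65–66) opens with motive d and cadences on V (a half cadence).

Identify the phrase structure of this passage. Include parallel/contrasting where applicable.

phrase group

Phrase 4 ends with a half cadence, no stronger than phrase 2's half cadence, so the four phrases do not form a double period; nor do phrases 3–4 duplicate 1–2, so it is not a repeated period. With no phrase reaching a conclusive cadence, the passage is a phrase group.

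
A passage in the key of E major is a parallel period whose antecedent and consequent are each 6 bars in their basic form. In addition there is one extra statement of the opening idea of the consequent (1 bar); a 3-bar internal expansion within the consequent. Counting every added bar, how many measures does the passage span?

16 measures

Basic parallel period: 6 + 6 = 12 bars.
12 (basic form) + 1 (extra statement) + 3 (internal expansion) = 16.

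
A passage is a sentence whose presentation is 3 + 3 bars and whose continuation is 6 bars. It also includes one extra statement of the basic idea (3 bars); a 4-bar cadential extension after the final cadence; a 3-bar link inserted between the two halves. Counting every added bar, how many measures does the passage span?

Basic sentence: 3 + 3 + 6 = 12 bars.
12 (basic form) + 3 (extra statement) + 4 (cadential extension) + 3 (link) = 22.

22 measures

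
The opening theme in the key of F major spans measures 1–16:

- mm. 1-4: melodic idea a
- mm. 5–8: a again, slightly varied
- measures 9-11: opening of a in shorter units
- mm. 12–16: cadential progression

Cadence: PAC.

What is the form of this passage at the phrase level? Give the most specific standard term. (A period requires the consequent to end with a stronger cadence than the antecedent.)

sentence

Basic idea (mm. 1-4) + its repetition (bars 5–8) form the presentation; fragmentation and cadence (bars 9–16) form the continuation — the 16-bar whole is a sentence.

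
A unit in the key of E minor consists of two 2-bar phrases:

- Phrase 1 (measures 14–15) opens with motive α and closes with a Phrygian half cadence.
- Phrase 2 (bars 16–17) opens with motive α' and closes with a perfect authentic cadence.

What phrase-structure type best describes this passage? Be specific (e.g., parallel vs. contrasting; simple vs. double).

Phrase 1 ends with a Phrygian half cadence (weaker) and phrase 2 with a perfect authentic cadence (stronger): antecedent + consequent = a period.
The two phrases open with the same material (α / α'), so the period is parallel.

parallel period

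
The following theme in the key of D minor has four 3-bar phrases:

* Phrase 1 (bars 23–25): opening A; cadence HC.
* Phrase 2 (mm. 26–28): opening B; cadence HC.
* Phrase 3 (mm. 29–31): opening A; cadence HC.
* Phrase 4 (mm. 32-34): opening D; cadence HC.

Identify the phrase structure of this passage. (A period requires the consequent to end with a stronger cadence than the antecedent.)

Phrase 4 ends with a half cadence, no stronger than phrase 2's half cadence, so the four phrases do not form a double period; nor do phrases 3–4 duplicate 1–2, so it is not a repeated period. With no phrase reaching a conclusive cadence, the passage is a phrase group.

phrase group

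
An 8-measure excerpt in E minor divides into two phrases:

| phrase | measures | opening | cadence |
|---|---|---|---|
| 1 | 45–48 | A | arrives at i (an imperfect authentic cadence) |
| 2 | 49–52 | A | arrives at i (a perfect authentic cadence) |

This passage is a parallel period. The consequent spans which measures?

The antecedent is the phrase ending with the weaker cadence (imperfect authentic cadence, phrase 1) and the consequent the one ending more conclusively (perfect authentic cadence, phrase 2); the consequent is measures 49–52.

measures 49–52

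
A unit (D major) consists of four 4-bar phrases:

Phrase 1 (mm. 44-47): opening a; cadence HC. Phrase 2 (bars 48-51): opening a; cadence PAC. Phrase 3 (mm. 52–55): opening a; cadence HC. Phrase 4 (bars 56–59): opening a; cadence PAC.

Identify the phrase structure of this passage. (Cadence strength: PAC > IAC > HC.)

repeated period

The cadence pattern HC–PAC–HC–PAC is weak–strong twice, and phrases 3–4 restate phrases 1–2: a period heard twice, not a double period (which would end weakly at phrase 2).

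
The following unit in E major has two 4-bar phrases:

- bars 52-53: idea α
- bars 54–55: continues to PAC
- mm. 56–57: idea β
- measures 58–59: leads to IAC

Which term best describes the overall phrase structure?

The second phrase closes with an imperfect authentic cadence, which is not stronger than the first phrase's perfect authentic cadence; without a weak→strong cadential pair there is no antecedent–consequent relationship, so this is a phrase group rather than a period.

phrase group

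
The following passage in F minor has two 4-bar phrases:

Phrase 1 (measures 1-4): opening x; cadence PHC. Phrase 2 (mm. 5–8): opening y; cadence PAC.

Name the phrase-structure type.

Phrase 1 ends with a Phrygian half cadence (weaker) and phrase 2 with a perfect authentic cadence (stronger): antecedent + consequent = a period.
The two phrases open with different material (x / y), so the period is contrasting.

contrasting period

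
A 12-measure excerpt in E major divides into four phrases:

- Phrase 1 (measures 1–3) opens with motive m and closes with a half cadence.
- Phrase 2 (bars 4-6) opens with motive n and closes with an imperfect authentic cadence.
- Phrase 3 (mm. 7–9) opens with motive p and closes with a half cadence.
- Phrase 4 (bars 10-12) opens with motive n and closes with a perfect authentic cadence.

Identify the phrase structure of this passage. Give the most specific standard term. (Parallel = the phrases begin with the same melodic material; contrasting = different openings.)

contrasting double period

Four phrases in two halves: the first half (measures 1–6) ends with an imperfect authentic cadence, the second (measures 7–12) with a perfect authentic cadence — a large antecedent–consequent pair, i.e. a double period.
Phrase 3 begins with different material from phrase 1, making it contrasting.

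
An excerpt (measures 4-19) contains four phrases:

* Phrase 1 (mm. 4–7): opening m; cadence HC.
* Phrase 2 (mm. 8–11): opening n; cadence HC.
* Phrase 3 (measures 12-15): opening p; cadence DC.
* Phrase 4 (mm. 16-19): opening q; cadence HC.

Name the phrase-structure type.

Phrase 4 ends with a half cadence, no stronger than phrase 2's half cadence, so the four phrases do not form a double period; nor do phrases 3–4 duplicate 1–2, so it is not a repeated period. With no phrase reaching a conclusive cadence, the passage is a phrase group.

phrase group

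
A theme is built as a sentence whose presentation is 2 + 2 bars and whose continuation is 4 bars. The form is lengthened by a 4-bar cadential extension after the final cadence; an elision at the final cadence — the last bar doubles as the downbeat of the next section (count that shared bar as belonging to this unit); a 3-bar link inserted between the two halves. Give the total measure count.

Basic sentence: 2 + 2 + 4 = 8 bars.
8 (basic form) + 4 (cadential extension) + 3 (link) = 15.
The elision shares a bar with the next section but does not change this unit's count.

15 measures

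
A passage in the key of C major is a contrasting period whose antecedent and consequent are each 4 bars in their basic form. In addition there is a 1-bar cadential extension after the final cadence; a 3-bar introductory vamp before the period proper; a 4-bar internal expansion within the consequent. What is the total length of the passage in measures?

Basic contrasting period: 4 + 4 = 8 bars.
8 (basic form) + 1 (cadential extension) + 3 (introduction) + 4 (internal expansion) = 16.

16 measures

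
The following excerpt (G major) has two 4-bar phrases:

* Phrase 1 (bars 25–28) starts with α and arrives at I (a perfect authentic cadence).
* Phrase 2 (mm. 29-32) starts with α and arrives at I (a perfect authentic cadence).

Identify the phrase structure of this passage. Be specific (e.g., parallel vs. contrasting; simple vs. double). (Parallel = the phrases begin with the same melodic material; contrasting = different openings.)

repeated phrase

Both phrases have the same opening (α) and the same cadence (perfect authentic cadence): the second is a restatement, not a consequent, so this is a repeated phrase rather than a period.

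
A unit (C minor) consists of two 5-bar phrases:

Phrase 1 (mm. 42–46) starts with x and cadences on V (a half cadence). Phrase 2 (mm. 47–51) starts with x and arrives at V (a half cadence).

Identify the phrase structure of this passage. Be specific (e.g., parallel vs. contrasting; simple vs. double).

repeated phrase

Both phrases have the same opening (x) and the same cadence (half cadence): the second is a restatement, not a consequent, so this is a repeated phrase rather than a period.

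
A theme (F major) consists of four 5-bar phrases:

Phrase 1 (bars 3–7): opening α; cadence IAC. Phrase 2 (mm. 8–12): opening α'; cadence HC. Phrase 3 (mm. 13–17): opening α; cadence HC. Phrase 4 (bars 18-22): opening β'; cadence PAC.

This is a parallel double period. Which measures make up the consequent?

In a double period the first pair of phrases (ending half cadence) is the large antecedent and the second pair (ending perfect authentic cadence) is the large consequent; the consequent is measures 13–22.

measures 13–22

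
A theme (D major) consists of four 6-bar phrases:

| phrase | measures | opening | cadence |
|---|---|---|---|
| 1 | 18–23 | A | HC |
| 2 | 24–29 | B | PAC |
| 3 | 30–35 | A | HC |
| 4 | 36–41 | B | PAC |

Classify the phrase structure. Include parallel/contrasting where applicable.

The cadence pattern HC–PAC–HC–PAC is weak–strong twice, and phrases 3–4 restate phrases 1–2: a period heard twice, not a double period (which would end weakly at phrase 2).

repeated period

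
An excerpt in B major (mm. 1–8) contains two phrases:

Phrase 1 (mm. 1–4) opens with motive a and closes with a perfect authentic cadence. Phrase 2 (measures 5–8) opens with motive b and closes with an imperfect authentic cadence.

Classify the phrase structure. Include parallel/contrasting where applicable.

phrase group

The second phrase closes with an imperfect authentic cadence, which is not stronger than the first phrase's perfect authentic cadence; without a weak→strong cadential pair there is no antecedent–consequent relationship, so this is a phrase group rather than a period.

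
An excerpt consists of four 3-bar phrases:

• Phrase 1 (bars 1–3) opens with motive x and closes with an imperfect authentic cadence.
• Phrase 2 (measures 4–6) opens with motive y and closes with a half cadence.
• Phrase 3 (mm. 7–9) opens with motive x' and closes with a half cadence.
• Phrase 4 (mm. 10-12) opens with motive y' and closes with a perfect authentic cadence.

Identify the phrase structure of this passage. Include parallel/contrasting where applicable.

parallel double period

Four phrases in two halves: the first half (mm. 1–6) ends with a half cadence, the second (measures 7–12) with a perfect authentic cadence — a large antecedent–consequent pair, i.e. a double period.
Phrase 3 begins with the same material as phrase 1, making it parallel.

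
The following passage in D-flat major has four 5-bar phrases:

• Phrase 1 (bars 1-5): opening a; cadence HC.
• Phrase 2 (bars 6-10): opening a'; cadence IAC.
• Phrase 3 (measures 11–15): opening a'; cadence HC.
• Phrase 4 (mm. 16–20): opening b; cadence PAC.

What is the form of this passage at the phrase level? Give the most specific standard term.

parallel double period

Four phrases in two halves: the first half (mm. 1–10) ends with an imperfect authentic cadence, the second (mm. 11–20) with a perfect authentic cadence — a large antecedent–consequent pair, i.e. a double period.
Phrase 3 begins with the same material as phrase 1, making it parallel.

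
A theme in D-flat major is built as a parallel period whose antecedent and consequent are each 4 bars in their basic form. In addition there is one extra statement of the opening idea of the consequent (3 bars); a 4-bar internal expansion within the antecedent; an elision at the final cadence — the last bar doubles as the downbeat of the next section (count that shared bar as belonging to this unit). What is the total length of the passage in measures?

15 measures

Basic parallel period: 4 + 4 = 8 bars.
8 (basic form) + 3 (extra statement) + 4 (internal expansion) = 15.
The elision shares a bar with the next section but does not change this unit's count.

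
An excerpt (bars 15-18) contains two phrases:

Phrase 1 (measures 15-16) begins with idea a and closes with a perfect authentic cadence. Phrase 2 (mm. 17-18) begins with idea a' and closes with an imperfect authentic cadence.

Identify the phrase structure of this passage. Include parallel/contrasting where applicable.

phrase group

The second phrase closes with an imperfect authentic cadence, which is not stronger than the first phrase's perfect authentic cadence; without a weak→strong cadential pair there is no antecedent–consequent relationship, so this is a phrase group rather than a period.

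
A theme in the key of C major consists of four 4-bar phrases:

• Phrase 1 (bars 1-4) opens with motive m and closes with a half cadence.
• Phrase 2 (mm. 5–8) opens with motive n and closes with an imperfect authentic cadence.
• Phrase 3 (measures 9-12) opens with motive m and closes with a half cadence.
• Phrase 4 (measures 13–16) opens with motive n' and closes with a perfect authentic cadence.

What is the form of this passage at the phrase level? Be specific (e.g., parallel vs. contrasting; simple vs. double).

parallel double period

Four phrases in two halves: the first half (mm. 1–8) ends with an imperfect authentic cadence, the second (bars 9–16) with a perfect authentic cadence — a large antecedent–consequent pair, i.e. a double period.
Phrase 3 begins with the same material as phrase 1, making it parallel.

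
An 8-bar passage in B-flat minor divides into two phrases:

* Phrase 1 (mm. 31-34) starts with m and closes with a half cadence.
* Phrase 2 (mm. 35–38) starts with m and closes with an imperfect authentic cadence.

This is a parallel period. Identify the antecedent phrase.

The phrase ending with the weaker cadence (half cadence) is the antecedent; the one ending more conclusively (imperfect authentic cadence) is the consequent. The antecedent is phrase 1.

phrase 1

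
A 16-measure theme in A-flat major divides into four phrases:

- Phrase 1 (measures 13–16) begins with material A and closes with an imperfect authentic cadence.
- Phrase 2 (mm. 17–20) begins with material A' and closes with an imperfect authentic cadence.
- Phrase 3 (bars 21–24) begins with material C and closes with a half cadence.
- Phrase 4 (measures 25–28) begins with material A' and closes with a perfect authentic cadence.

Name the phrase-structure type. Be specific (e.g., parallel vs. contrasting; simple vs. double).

contrasting double period

Four phrases in two halves: the first half (bars 13–20) ends with an imperfect authentic cadence, the second (mm. 21-28) with a perfect authentic cadence — a large antecedent–consequent pair, i.e. a double period.
Phrase 3 begins with different material from phrase 1, making it contrasting.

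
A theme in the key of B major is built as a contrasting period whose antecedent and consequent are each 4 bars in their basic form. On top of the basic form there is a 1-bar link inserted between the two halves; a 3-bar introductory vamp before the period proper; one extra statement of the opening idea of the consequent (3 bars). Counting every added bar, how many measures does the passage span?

Basic contrasting period: 4 + 4 = 8 bars.
8 (basic form) + 1 (link) + 3 (introduction) + 3 (extra statement) = 15.

15 measures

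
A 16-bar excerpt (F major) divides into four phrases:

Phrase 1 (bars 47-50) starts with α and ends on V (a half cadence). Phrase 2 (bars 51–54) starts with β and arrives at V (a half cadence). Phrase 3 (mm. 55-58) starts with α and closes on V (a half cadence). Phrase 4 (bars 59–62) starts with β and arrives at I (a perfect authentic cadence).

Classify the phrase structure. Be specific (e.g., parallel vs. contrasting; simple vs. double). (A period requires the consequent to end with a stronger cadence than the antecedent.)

Four phrases in two halves: the first half (mm. 47-54) ends with a half cadence, the second (bars 55–62) with a perfect authentic cadence — a large antecedent–consequent pair, i.e. a double period.
Phrase 3 begins with the same material as phrase 1, making it parallel.

parallel double period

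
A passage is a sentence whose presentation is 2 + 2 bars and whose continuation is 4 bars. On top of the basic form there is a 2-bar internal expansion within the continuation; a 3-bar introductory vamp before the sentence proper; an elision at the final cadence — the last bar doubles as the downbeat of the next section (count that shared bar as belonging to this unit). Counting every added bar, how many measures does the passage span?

13 measures

Basic sentence: 2 + 2 + 4 = 8 bars.
8 (basic form) + 2 (internal expansion) + 3 (introduction) = 13.
The elision shares a bar with the next section but does not change this unit's count.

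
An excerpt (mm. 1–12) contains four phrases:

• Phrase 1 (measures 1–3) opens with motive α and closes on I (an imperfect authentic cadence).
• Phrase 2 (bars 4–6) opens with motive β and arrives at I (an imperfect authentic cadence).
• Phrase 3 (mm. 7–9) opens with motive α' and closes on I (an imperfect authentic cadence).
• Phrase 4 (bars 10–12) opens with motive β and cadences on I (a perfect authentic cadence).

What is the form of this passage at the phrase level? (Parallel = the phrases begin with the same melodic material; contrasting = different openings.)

parallel double period

Four phrases in two halves: the first half (measures 1–6) ends with an imperfect authentic cadence, the second (mm. 7–12) with a perfect authentic cadence — a large antecedent–consequent pair, i.e. a double period.
Phrase 3 begins with the same material as phrase 1, making it parallel.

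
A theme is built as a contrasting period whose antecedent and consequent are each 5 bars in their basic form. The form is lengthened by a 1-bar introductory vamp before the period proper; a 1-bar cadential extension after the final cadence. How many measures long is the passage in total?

12 measures

Basic contrasting period: 5 + 5 = 10 bars.
10 (basic form) + 1 (introduction) + 1 (cadential extension) = 12.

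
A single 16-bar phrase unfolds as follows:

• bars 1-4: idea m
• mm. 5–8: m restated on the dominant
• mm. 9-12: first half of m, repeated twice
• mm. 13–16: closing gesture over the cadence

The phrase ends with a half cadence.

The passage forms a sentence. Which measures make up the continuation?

measures 9–16

After the presentation (mm. 1–8), the continuation covers the fragmentation through the cadence: measures 9–16.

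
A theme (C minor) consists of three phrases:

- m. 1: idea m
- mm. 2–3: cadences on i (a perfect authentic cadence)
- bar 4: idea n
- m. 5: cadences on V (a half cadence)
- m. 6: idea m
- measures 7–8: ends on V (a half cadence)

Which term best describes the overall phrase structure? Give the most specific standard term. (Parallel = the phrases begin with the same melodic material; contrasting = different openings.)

phrase group

The final phrase closes with a half cadence, which is not stronger than the preceding half cadence; the 3 phrases lack an overall antecedent–consequent design and so form a phrase group.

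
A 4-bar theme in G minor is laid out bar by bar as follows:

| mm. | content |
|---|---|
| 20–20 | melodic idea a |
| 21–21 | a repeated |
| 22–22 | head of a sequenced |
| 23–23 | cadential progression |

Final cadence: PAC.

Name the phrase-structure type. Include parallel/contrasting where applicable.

sentence

Basic idea (m. 20) + its repetition (m. 21) form the presentation; fragmentation and cadence (mm. 22–23) form the continuation — the 4-bar whole is a sentence.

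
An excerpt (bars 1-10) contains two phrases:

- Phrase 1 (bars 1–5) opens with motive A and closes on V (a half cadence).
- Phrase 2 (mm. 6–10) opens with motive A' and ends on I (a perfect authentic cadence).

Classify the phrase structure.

Phrase 1 ends with a half cadence (weaker) and phrase 2 with a perfect authentic cadence (stronger): antecedent + consequent = a period.
The two phrases open with the same material (A / A'), so the period is parallel.

parallel period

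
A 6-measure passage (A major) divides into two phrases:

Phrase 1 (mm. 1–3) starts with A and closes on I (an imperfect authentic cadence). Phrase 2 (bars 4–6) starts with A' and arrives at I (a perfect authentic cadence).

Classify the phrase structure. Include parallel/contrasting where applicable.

Phrase 1 ends with an imperfect authentic cadence (weaker) and phrase 2 with a perfect authentic cadence (stronger): antecedent + consequent = a period.
The two phrases open with the same material (A / A'), so the period is parallel.

parallel period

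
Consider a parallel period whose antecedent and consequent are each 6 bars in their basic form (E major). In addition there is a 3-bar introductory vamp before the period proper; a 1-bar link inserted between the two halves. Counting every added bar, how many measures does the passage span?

16 measures

Basic parallel period: 6 + 6 = 12 bars.
12 (basic form) + 3 (introduction) + 1 (link) = 16.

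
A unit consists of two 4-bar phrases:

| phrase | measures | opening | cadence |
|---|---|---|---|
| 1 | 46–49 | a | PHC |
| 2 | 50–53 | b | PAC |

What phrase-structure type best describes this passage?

Phrase 1 ends with a Phrygian half cadence (weaker) and phrase 2 with a perfect authentic cadence (stronger): antecedent + consequent = a period.
The two phrases open with different material (a / b), so the period is contrasting.

contrasting period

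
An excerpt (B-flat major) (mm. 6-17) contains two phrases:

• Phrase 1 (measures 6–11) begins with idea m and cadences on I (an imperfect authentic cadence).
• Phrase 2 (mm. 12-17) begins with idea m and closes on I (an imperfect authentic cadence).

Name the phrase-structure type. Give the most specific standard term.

repeated phrase

Both phrases have the same opening (m) and the same cadence (imperfect authentic cadence): the second is a restatement, not a consequent, so this is a repeated phrase rather than a period.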